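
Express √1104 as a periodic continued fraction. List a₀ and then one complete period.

a₀ = ⌊√1104⌋ = 33.
With m₀=0, d₀=1 and mₖ₊₁ = dₖaₖ − mₖ, dₖ₊₁ = (n − mₖ₊₁²)/dₖ, aₖ₊₁ = ⌊(a₀+mₖ₊₁)/dₖ₊₁⌋:
  k=1: m=33, d=15, a=4
  k=2: m=27, d=25, a=2
  k=3: m=23, d=23, a=2
  k=4: m=23, d=25, a=2
  k=5: m=27, d=15, a=4
  k=6: m=33, d=1, a=66
d=1 and a=2a₀=66 at k=6, so the next step gives (m, d) = (33, 15) again — its k=1 value — and the period has length 6.

[33; 4, 2, 2, 2, 4, 66]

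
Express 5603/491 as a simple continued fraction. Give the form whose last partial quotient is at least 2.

[11; 2, 2, 3, 9, 3]

5603 = 11×491 + 202
491 = 2×202 + 87
202 = 2×87 + 28
87 = 3×28 + 3
28 = 9×3 + 1
3 = 3×1 + 0  (stop)
So 5603/491 = [11; 2, 2, 3, 9, 3].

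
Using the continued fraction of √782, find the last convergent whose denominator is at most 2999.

√782 = [27; 1, 26, 1, 54, …] (period length 4).
Convergents:
  p_0/q_0 = 27/1
  p_1/q_1 = 28/1
  p_2/q_2 = 755/27
  p_3/q_3 = 783/28
  p_4/q_4 = 43037/1539
  p_5/q_5 = 43820/1567
  p_6/q_6 = 1182357/42281
q_5 = 1567 ≤ 2999 < 42281 = q_6, so the answer is 43820/1567.

43820/1567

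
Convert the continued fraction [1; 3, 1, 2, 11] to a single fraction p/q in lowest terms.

159/125

Fold from the inside: start with 11/1.
  2 + 1/11 = 23/11
  1 + 11/23 = 34/23
  3 + 23/34 = 125/34
  1 + 34/125 = 159/125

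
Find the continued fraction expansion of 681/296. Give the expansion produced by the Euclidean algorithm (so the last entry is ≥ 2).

[2; 3, 3, 14, 2]

681 = 2×296 + 89
296 = 3×89 + 29
89 = 3×29 + 2
29 = 14×2 + 1
2 = 2×1 + 0  (stop)
So 681/296 = [2; 3, 3, 14, 2].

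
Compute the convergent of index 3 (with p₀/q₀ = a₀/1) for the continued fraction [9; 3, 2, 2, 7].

Using pₖ = aₖpₖ₋₁ + pₖ₋₂, qₖ = aₖqₖ₋₁ + qₖ₋₂ (with p₋₁=1, p₋₂=0, q₋₁=0, q₋₂=1):
  k=0: a=9, p=9, q=1
  k=1: a=3, p=28, q=3
  k=2: a=2, p=65, q=7
  k=3: a=2, p=158, q=17

158/17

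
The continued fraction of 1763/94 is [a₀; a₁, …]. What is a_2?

3

1763 = 18·94 + 71   →  a_0 = 18
94 = 1·71 + 23   →  a_1 = 1
71 = 3·23 + 2   →  a_2 = 3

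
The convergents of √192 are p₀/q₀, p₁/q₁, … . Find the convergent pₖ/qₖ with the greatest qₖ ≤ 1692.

√192 = [13; 1, 5, 1, 26, …] (period length 4).
Convergents:
  p_0/q_0 = 13/1
  p_1/q_1 = 14/1
  p_2/q_2 = 83/6
  p_3/q_3 = 97/7
  p_4/q_4 = 2605/188
  p_5/q_5 = 2702/195
  p_6/q_6 = 16115/1163
  p_7/q_7 = 18817/1358
  p_8/q_8 = 505357/36471
q_7 = 1358 ≤ 1692 < 36471 = q_8, so the answer is 18817/1358.

18817/1358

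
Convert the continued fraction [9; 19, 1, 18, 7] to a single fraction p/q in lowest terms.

24191/2673

Using pₖ = aₖpₖ₋₁ + pₖ₋₂ and qₖ = aₖqₖ₋₁ + qₖ₋₂:
  k=0: a=9, p=9, q=1
  k=1: a=19, p=172, q=19
  k=2: a=1, p=181, q=20
  k=3: a=18, p=3430, q=379
  k=4: a=7, p=24191, q=2673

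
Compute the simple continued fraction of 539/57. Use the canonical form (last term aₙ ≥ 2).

539 = 9×57 + 26
57 = 2×26 + 5
26 = 5×5 + 1
5 = 5×1 + 0  (stop)
So 539/57 = [9; 2, 5, 5].

[9; 2, 5, 5]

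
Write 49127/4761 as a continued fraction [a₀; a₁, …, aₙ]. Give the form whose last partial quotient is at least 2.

49127 = 10×4761 + 1517
4761 = 3×1517 + 210
1517 = 7×210 + 47
210 = 4×47 + 22
47 = 2×22 + 3
22 = 7×3 + 1
3 = 3×1 + 0  (stop)
So 49127/4761 = [10; 3, 7, 4, 2, 7, 3].

[10; 3, 7, 4, 2, 7, 3]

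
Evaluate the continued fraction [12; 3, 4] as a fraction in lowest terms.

Fold from the inside: start with 4/1.
  3 + 1/4 = 13/4
  12 + 4/13 = 160/13

160/13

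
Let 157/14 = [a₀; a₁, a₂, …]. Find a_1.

157 = 11·14 + 3   →  a_0 = 11
14 = 4·3 + 2   →  a_1 = 4

4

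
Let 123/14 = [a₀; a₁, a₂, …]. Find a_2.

3

123 = 8·14 + 11   →  a_0 = 8
14 = 1·11 + 3   →  a_1 = 1
11 = 3·3 + 2   →  a_2 = 3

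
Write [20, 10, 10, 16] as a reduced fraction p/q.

32681/1626

Fold from the inside: start with 16/1.
  10 + 1/16 = 161/16
  10 + 16/161 = 1626/161
  20 + 161/1626 = 32681/1626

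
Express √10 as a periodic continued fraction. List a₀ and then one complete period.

a₀ = ⌊√10⌋ = 3.
With m₀=0, d₀=1 and mₖ₊₁ = dₖaₖ − mₖ, dₖ₊₁ = (n − mₖ₊₁²)/dₖ, aₖ₊₁ = ⌊(a₀+mₖ₊₁)/dₖ₊₁⌋:
  k=1: m=3, d=1, a=6
d=1 and a=2a₀=6 at k=1, so the next step gives (m, d) = (3, 1) again — its k=1 value — and the period has length 1.

[3; 6]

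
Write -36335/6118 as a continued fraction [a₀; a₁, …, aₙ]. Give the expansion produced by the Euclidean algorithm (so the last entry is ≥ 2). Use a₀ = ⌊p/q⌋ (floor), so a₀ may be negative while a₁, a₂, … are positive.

-36335 = -6*6118 + 373
6118 = 16*373 + 150
373 = 2*150 + 73
150 = 2*73 + 4
73 = 18*4 + 1
4 = 4*1 + 0  (stop)
So -36335/6118 = [-6; 16, 2, 2, 18, 4].

[-6; 16, 2, 2, 18, 4]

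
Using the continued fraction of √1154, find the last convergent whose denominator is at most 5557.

√1154 = [33; 1, 32, 1, 66, …] (period length 4).
Convergents:
  p_0/q_0 = 33/1
  p_1/q_1 = 34/1
  p_2/q_2 = 1121/33
  p_3/q_3 = 1155/34
  p_4/q_4 = 77351/2277
  p_5/q_5 = 78506/2311
  p_6/q_6 = 2589543/76229
q_5 = 2311 ≤ 5557 < 76229 = q_6, so the answer is 78506/2311.

78506/2311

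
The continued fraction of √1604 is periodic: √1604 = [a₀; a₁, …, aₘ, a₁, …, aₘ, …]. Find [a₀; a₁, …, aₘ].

[40; 20, 80]

a₀ = ⌊√1604⌋ = 40.
With m₀=0, d₀=1 and mₖ₊₁ = dₖaₖ − mₖ, dₖ₊₁ = (n − mₖ₊₁²)/dₖ, aₖ₊₁ = ⌊(a₀+mₖ₊₁)/dₖ₊₁⌋:
  k=1: m=40, d=4, a=20
  k=2: m=40, d=1, a=80
d=1 and a=2a₀=80 at k=2, so the next step gives (m, d) = (40, 4) again — its k=1 value — and the period has length 2.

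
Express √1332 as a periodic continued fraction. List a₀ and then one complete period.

a₀ = ⌊√1332⌋ = 36.
With m₀=0, d₀=1 and mₖ₊₁ = dₖaₖ − mₖ, dₖ₊₁ = (n − mₖ₊₁²)/dₖ, aₖ₊₁ = ⌊(a₀+mₖ₊₁)/dₖ₊₁⌋:
  k=1: m=36, d=36, a=2
  k=2: m=36, d=1, a=72
d=1 and a=2a₀=72 at k=2, so the next step gives (m, d) = (36, 36) again — its k=1 value — and the period has length 2.

[36; 2, 72]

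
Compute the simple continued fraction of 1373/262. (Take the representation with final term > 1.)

1373 = 5*262 + 63
262 = 4*63 + 10
63 = 6*10 + 3
10 = 3*3 + 1
3 = 3*1 + 0  (stop)
So 1373/262 = [5; 4, 6, 3, 3].

[5; 4, 6, 3, 3]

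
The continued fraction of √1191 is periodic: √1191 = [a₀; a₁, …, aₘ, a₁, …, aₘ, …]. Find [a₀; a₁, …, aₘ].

a₀ = ⌊√1191⌋ = 34.
With m₀=0, d₀=1 and mₖ₊₁ = dₖaₖ − mₖ, dₖ₊₁ = (n − mₖ₊₁²)/dₖ, aₖ₊₁ = ⌊(a₀+mₖ₊₁)/dₖ₊₁⌋:
  k=1: m=34, d=35, a=1
  k=2: m=1, d=34, a=1
  k=3: m=33, d=3, a=22
  k=4: m=33, d=34, a=1
  k=5: m=1, d=35, a=1
  k=6: m=34, d=1, a=68
d=1 and a=2a₀=68 at k=6, so the next step gives (m, d) = (34, 35) again — its k=1 value — and the period has length 6.

[34; 1, 1, 22, 1, 1, 68]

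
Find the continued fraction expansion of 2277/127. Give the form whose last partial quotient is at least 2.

[17; 1, 13, 9]

2277 = 17×127 + 118
127 = 1×118 + 9
118 = 13×9 + 1
9 = 9×1 + 0  (stop)
So 2277/127 = [17; 1, 13, 9].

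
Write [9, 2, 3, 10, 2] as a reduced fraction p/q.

Using pₖ = aₖpₖ₋₁ + pₖ₋₂ and qₖ = aₖqₖ₋₁ + qₖ₋₂:
  k=0: a=9, p=9, q=1
  k=1: a=2, p=19, q=2
  k=2: a=3, p=66, q=7
  k=3: a=10, p=679, q=72
  k=4: a=2, p=1424, q=151

1424/151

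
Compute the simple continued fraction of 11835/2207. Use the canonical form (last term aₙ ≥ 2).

[5; 2, 1, 3, 6, 1, 8, 3]

11835 = 5×2207 + 800
2207 = 2×800 + 607
800 = 1×607 + 193
607 = 3×193 + 28
193 = 6×28 + 25
28 = 1×25 + 3
25 = 8×3 + 1
3 = 3×1 + 0  (stop)
So 11835/2207 = [5; 2, 1, 3, 6, 1, 8, 3].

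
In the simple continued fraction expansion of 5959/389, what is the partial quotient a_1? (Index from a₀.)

3

5959 = 15·389 + 124   →  a_0 = 15
389 = 3·124 + 17   →  a_1 = 3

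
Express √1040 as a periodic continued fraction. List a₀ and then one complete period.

a₀ = ⌊√1040⌋ = 32.
With m₀=0, d₀=1 and mₖ₊₁ = dₖaₖ − mₖ, dₖ₊₁ = (n − mₖ₊₁²)/dₖ, aₖ₊₁ = ⌊(a₀+mₖ₊₁)/dₖ₊₁⌋:
  k=1: m=32, d=16, a=4
  k=2: m=32, d=1, a=64
d=1 and a=2a₀=64 at k=2, so the next step gives (m, d) = (32, 16) again — its k=1 value — and the period has length 2.

[32; 4, 64]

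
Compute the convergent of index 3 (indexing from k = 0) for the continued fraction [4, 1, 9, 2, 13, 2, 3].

103/21

Using pₖ = aₖpₖ₋₁ + pₖ₋₂, qₖ = aₖqₖ₋₁ + qₖ₋₂ (with p₋₁=1, p₋₂=0, q₋₁=0, q₋₂=1):
  k=0: a=4, p=4, q=1
  k=1: a=1, p=5, q=1
  k=2: a=9, p=49, q=10
  k=3: a=2, p=103, q=21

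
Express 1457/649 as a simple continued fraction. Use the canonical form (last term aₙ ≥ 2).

1457 = 2·649 + 159
649 = 4·159 + 13
159 = 12·13 + 3
13 = 4·3 + 1
3 = 3·1 + 0  (stop)
So 1457/649 = [2; 4, 12, 4, 3].

[2; 4, 12, 4, 3]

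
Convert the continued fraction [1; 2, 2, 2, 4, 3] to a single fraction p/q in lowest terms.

242/171

Fold from the inside: start with 3/1.
  4 + 1/3 = 13/3
  2 + 3/13 = 29/13
  2 + 13/29 = 71/29
  2 + 29/71 = 171/71
  1 + 71/171 = 242/171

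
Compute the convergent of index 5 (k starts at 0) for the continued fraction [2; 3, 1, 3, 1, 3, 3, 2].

163/72

Using pₖ = aₖpₖ₋₁ + pₖ₋₂, qₖ = aₖqₖ₋₁ + qₖ₋₂ (with p₋₁=1, p₋₂=0, q₋₁=0, q₋₂=1):
  k=0: a=2, p=2, q=1
  k=1: a=3, p=7, q=3
  k=2: a=1, p=9, q=4
  k=3: a=3, p=34, q=15
  k=4: a=1, p=43, q=19
  k=5: a=3, p=163, q=72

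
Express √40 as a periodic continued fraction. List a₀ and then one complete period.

a₀ = ⌊√40⌋ = 6.
With m₀=0, d₀=1 and mₖ₊₁ = dₖaₖ − mₖ, dₖ₊₁ = (n − mₖ₊₁²)/dₖ, aₖ₊₁ = ⌊(a₀+mₖ₊₁)/dₖ₊₁⌋:
  k=1: m=6, d=4, a=3
  k=2: m=6, d=1, a=12
d=1 and a=2a₀=12 at k=2, so the next step gives (m, d) = (6, 4) again — its k=1 value — and the period has length 2.

[6; 3, 12]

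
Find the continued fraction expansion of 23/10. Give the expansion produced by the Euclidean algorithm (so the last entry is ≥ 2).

23 = 2·10 + 3
10 = 3·3 + 1
3 = 3·1 + 0  (stop)
So 23/10 = [2; 3, 3].

[2; 3, 3]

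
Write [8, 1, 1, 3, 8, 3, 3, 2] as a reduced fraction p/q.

Using pₖ = aₖpₖ₋₁ + pₖ₋₂ and qₖ = aₖqₖ₋₁ + qₖ₋₂:
  k=0: a=8, p=8, q=1
  k=1: a=1, p=9, q=1
  k=2: a=1, p=17, q=2
  k=3: a=3, p=60, q=7
  k=4: a=8, p=497, q=58
  k=5: a=3, p=1551, q=181
  k=6: a=3, p=5150, q=601
  k=7: a=2, p=11851, q=1383

11851/1383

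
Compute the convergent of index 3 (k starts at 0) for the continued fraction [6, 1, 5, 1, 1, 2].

Using pₖ = aₖpₖ₋₁ + pₖ₋₂, qₖ = aₖqₖ₋₁ + qₖ₋₂ (with p₋₁=1, p₋₂=0, q₋₁=0, q₋₂=1):
  k=0: a=6, p=6, q=1
  k=1: a=1, p=7, q=1
  k=2: a=5, p=41, q=6
  k=3: a=1, p=48, q=7

48/7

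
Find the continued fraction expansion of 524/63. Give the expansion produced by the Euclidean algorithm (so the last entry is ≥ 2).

[8; 3, 6, 1, 2]

524 = 8*63 + 20
63 = 3*20 + 3
20 = 6*3 + 2
3 = 1*2 + 1
2 = 2*1 + 0  (stop)
So 524/63 = [8; 3, 6, 1, 2].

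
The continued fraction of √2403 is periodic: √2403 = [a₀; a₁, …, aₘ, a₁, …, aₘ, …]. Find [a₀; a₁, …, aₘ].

[49; 49, 98]

a₀ = ⌊√2403⌋ = 49.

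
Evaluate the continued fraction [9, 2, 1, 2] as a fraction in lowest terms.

Fold from the inside: start with 2/1.
  1 + 1/2 = 3/2
  2 + 2/3 = 8/3
  9 + 3/8 = 75/8

75/8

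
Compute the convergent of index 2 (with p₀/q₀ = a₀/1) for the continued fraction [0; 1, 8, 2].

Using pₖ = aₖpₖ₋₁ + pₖ₋₂, qₖ = aₖqₖ₋₁ + qₖ₋₂ (with p₋₁=1, p₋₂=0, q₋₁=0, q₋₂=1):
  k=0: a=0, p=0, q=1
  k=1: a=1, p=1, q=1
  k=2: a=8, p=8, q=9

8/9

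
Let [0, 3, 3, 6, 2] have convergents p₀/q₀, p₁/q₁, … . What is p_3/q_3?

19/63

Using pₖ = aₖpₖ₋₁ + pₖ₋₂, qₖ = aₖqₖ₋₁ + qₖ₋₂ (with p₋₁=1, p₋₂=0, q₋₁=0, q₋₂=1):
  k=0: a=0, p=0, q=1
  k=1: a=3, p=1, q=3
  k=2: a=3, p=3, q=10
  k=3: a=6, p=19, q=63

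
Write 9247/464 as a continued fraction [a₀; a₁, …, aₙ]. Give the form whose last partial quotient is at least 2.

9247 = 19·464 + 431
464 = 1·431 + 33
431 = 13·33 + 2
33 = 16·2 + 1
2 = 2·1 + 0  (stop)
So 9247/464 = [19; 1, 13, 16, 2].

[19; 1, 13, 16, 2]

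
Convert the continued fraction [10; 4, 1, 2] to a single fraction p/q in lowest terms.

143/14

Using pₖ = aₖpₖ₋₁ + pₖ₋₂ and qₖ = aₖqₖ₋₁ + qₖ₋₂:
  k=0: a=10, p=10, q=1
  k=1: a=4, p=41, q=4
  k=2: a=1, p=51, q=5
  k=3: a=2, p=143, q=14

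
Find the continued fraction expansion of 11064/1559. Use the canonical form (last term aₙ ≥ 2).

[7; 10, 3, 12, 4]

11064 = 7*1559 + 151
1559 = 10*151 + 49
151 = 3*49 + 4
49 = 12*4 + 1
4 = 4*1 + 0  (stop)
So 11064/1559 = [7; 10, 3, 12, 4].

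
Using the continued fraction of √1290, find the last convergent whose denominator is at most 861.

√1290 = [35; 1, 10, 1, 70, …] (period length 4).
Convergents:
  p_0/q_0 = 35/1
  p_1/q_1 = 36/1
  p_2/q_2 = 395/11
  p_3/q_3 = 431/12
  p_4/q_4 = 30565/851
  p_5/q_5 = 30996/863
q_4 = 851 ≤ 861 < 863 = q_5, so the answer is 30565/851.

30565/851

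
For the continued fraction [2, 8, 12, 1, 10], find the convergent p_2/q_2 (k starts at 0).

206/97

Using pₖ = aₖpₖ₋₁ + pₖ₋₂, qₖ = aₖqₖ₋₁ + qₖ₋₂ (with p₋₁=1, p₋₂=0, q₋₁=0, q₋₂=1):
  k=0: a=2, p=2, q=1
  k=1: a=8, p=17, q=8
  k=2: a=12, p=206, q=97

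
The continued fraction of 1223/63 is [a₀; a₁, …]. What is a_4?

1223 = 19·63 + 26   →  a_0 = 19
63 = 2·26 + 11   →  a_1 = 2
26 = 2·11 + 4   →  a_2 = 2
11 = 2·4 + 3   →  a_3 = 2
4 = 1·3 + 1   →  a_4 = 1

1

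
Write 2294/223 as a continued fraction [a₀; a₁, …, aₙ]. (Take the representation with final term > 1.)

2294 = 10·223 + 64
223 = 3·64 + 31
64 = 2·31 + 2
31 = 15·2 + 1
2 = 2·1 + 0  (stop)
So 2294/223 = [10; 3, 2, 15, 2].

[10; 3, 2, 15, 2]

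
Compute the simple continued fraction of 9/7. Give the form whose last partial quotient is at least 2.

9 = 1×7 + 2
7 = 3×2 + 1
2 = 2×1 + 0  (stop)
So 9/7 = [1; 3, 2].

[1; 3, 2]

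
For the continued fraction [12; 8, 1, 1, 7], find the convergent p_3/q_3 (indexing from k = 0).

Using pₖ = aₖpₖ₋₁ + pₖ₋₂, qₖ = aₖqₖ₋₁ + qₖ₋₂ (with p₋₁=1, p₋₂=0, q₋₁=0, q₋₂=1):
  k=0: a=12, p=12, q=1
  k=1: a=8, p=97, q=8
  k=2: a=1, p=109, q=9
  k=3: a=1, p=206, q=17

206/17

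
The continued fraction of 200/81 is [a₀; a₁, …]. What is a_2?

200 = 2·81 + 38   →  a_0 = 2
81 = 2·38 + 5   →  a_1 = 2
38 = 7·5 + 3   →  a_2 = 7

7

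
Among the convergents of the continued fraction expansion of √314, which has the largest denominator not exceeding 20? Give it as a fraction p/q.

319/18

√314 = [17; 1, 2, 1, 1, 2, 1, 34, …] (period length 7).
Convergents:
  p_0/q_0 = 17/1
  p_1/q_1 = 18/1
  p_2/q_2 = 53/3
  p_3/q_3 = 71/4
  p_4/q_4 = 124/7
  p_5/q_5 = 319/18
  p_6/q_6 = 443/25
q_5 = 18 ≤ 20 < 25 = q_6, so the answer is 319/18.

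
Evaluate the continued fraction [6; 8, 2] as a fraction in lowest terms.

Using pₖ = aₖpₖ₋₁ + pₖ₋₂ and qₖ = aₖqₖ₋₁ + qₖ₋₂:
  k=0: a=6, p=6, q=1
  k=1: a=8, p=49, q=8
  k=2: a=2, p=104, q=17

104/17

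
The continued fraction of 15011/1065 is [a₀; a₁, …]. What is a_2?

1

15011 = 14·1065 + 101   →  a_0 = 14
1065 = 10·101 + 55   →  a_1 = 10
101 = 1·55 + 46   →  a_2 = 1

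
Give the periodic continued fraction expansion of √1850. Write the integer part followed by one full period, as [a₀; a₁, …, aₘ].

[43; 86]

a₀ = ⌊√1850⌋ = 43.
With m₀=0, d₀=1 and mₖ₊₁ = dₖaₖ − mₖ, dₖ₊₁ = (n − mₖ₊₁²)/dₖ, aₖ₊₁ = ⌊(a₀+mₖ₊₁)/dₖ₊₁⌋:
  k=1: m=43, d=1, a=86
d=1 and a=2a₀=86 at k=1, so the next step gives (m, d) = (43, 1) again — its k=1 value — and the period has length 1.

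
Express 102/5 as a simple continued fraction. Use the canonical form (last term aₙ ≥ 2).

102 = 20·5 + 2
5 = 2·2 + 1
2 = 2·1 + 0  (stop)
So 102/5 = [20; 2, 2].

[20; 2, 2]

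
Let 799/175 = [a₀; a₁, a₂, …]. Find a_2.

799 = 4·175 + 99   →  a_0 = 4
175 = 1·99 + 76   →  a_1 = 1
99 = 1·76 + 23   →  a_2 = 1

1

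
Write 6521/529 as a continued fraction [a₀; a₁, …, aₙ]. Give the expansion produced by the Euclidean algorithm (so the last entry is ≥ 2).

[12; 3, 17, 3, 3]

6521 = 12·529 + 173
529 = 3·173 + 10
173 = 17·10 + 3
10 = 3·3 + 1
3 = 3·1 + 0  (stop)
So 6521/529 = [12; 3, 17, 3, 3].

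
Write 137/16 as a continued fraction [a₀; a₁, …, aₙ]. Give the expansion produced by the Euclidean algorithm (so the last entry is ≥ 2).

137 = 8*16 + 9
16 = 1*9 + 7
9 = 1*7 + 2
7 = 3*2 + 1
2 = 2*1 + 0  (stop)
So 137/16 = [8; 1, 1, 3, 2].

[8; 1, 1, 3, 2]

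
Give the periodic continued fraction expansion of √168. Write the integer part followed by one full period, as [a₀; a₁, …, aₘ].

[12; 1, 24]

a₀ = ⌊√168⌋ = 12.
With m₀=0, d₀=1 and mₖ₊₁ = dₖaₖ − mₖ, dₖ₊₁ = (n − mₖ₊₁²)/dₖ, aₖ₊₁ = ⌊(a₀+mₖ₊₁)/dₖ₊₁⌋:
  k=1: m=12, d=24, a=1
  k=2: m=12, d=1, a=24
d=1 and a=2a₀=24 at k=2, so the next step gives (m, d) = (12, 24) again — its k=1 value — and the period has length 2.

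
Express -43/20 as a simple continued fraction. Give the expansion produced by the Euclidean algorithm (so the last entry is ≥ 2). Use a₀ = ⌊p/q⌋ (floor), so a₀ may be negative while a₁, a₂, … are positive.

-43 = -3*20 + 17
20 = 1*17 + 3
17 = 5*3 + 2
3 = 1*2 + 1
2 = 2*1 + 0  (stop)
So -43/20 = [-3; 1, 5, 1, 2].

[-3; 1, 5, 1, 2]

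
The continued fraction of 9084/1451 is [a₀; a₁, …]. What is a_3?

9084 = 6·1451 + 378   →  a_0 = 6
1451 = 3·378 + 317   →  a_1 = 3
378 = 1·317 + 61   →  a_2 = 1
317 = 5·61 + 12   →  a_3 = 5

5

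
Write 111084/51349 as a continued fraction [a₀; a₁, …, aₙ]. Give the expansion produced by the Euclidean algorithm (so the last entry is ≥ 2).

[2; 6, 8, 8, 2, 7, 8]

111084 = 2*51349 + 8386
51349 = 6*8386 + 1033
8386 = 8*1033 + 122
1033 = 8*122 + 57
122 = 2*57 + 8
57 = 7*8 + 1
8 = 8*1 + 0  (stop)
So 111084/51349 = [2; 6, 8, 8, 2, 7, 8].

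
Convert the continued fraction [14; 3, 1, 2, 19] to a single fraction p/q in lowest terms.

Fold from the inside: start with 19/1.
  2 + 1/19 = 39/19
  1 + 19/39 = 58/39
  3 + 39/58 = 213/58
  14 + 58/213 = 3040/213

3040/213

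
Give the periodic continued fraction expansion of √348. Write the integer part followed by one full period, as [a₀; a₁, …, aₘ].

[18; 1, 1, 1, 8, 1, 1, 1, 36]

a₀ = ⌊√348⌋ = 18.
With m₀=0, d₀=1 and mₖ₊₁ = dₖaₖ − mₖ, dₖ₊₁ = (n − mₖ₊₁²)/dₖ, aₖ₊₁ = ⌊(a₀+mₖ₊₁)/dₖ₊₁⌋:
  k=1: m=18, d=24, a=1
  k=2: m=6, d=13, a=1
  k=3: m=7, d=23, a=1
  k=4: m=16, d=4, a=8
  k=5: m=16, d=23, a=1
  k=6: m=7, d=13, a=1
  k=7: m=6, d=24, a=1
  k=8: m=18, d=1, a=36
d=1 and a=2a₀=36 at k=8, so the next step gives (m, d) = (18, 24) again — its k=1 value — and the period has length 8.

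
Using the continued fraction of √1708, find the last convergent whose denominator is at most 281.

√1708 = [41; 3, 20, 3, 82, …] (period length 4).
Convergents:
  p_0/q_0 = 41/1
  p_1/q_1 = 124/3
  p_2/q_2 = 2521/61
  p_3/q_3 = 7687/186
  p_4/q_4 = 632855/15313
q_3 = 186 ≤ 281 < 15313 = q_4, so the answer is 7687/186.

7687/186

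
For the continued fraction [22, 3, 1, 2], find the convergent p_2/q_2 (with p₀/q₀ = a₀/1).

89/4

Using pₖ = aₖpₖ₋₁ + pₖ₋₂, qₖ = aₖqₖ₋₁ + qₖ₋₂ (with p₋₁=1, p₋₂=0, q₋₁=0, q₋₂=1):
  k=0: a=22, p=22, q=1
  k=1: a=3, p=67, q=3
  k=2: a=1, p=89, q=4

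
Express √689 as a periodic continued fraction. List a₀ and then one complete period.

[26; 4, 52]

a₀ = ⌊√689⌋ = 26.
With m₀=0, d₀=1 and mₖ₊₁ = dₖaₖ − mₖ, dₖ₊₁ = (n − mₖ₊₁²)/dₖ, aₖ₊₁ = ⌊(a₀+mₖ₊₁)/dₖ₊₁⌋:
  k=1: m=26, d=13, a=4
  k=2: m=26, d=1, a=52
d=1 and a=2a₀=52 at k=2, so the next step gives (m, d) = (26, 13) again — its k=1 value — and the period has length 2.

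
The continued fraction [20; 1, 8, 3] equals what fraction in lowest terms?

Using pₖ = aₖpₖ₋₁ + pₖ₋₂ and qₖ = aₖqₖ₋₁ + qₖ₋₂:
  k=0: a=20, p=20, q=1
  k=1: a=1, p=21, q=1
  k=2: a=8, p=188, q=9
  k=3: a=3, p=585, q=28

585/28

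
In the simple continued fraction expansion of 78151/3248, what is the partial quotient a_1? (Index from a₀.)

78151 = 24·3248 + 199   →  a_0 = 24
3248 = 16·199 + 64   →  a_1 = 16

16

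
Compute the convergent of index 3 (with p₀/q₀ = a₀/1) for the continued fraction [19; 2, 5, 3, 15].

Using pₖ = aₖpₖ₋₁ + pₖ₋₂, qₖ = aₖqₖ₋₁ + qₖ₋₂ (with p₋₁=1, p₋₂=0, q₋₁=0, q₋₂=1):
  k=0: a=19, p=19, q=1
  k=1: a=2, p=39, q=2
  k=2: a=5, p=214, q=11
  k=3: a=3, p=681, q=35

681/35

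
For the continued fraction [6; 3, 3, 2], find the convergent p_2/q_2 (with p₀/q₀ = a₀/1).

63/10

Using pₖ = aₖpₖ₋₁ + pₖ₋₂, qₖ = aₖqₖ₋₁ + qₖ₋₂ (with p₋₁=1, p₋₂=0, q₋₁=0, q₋₂=1):
  k=0: a=6, p=6, q=1
  k=1: a=3, p=19, q=3
  k=2: a=3, p=63, q=10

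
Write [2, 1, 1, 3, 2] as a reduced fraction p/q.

41/16

Using pₖ = aₖpₖ₋₁ + pₖ₋₂ and qₖ = aₖqₖ₋₁ + qₖ₋₂:
  k=0: a=2, p=2, q=1
  k=1: a=1, p=3, q=1
  k=2: a=1, p=5, q=2
  k=3: a=3, p=18, q=7
  k=4: a=2, p=41, q=16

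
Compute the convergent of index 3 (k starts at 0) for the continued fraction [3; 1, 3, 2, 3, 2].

Using pₖ = aₖpₖ₋₁ + pₖ₋₂, qₖ = aₖqₖ₋₁ + qₖ₋₂ (with p₋₁=1, p₋₂=0, q₋₁=0, q₋₂=1):
  k=0: a=3, p=3, q=1
  k=1: a=1, p=4, q=1
  k=2: a=3, p=15, q=4
  k=3: a=2, p=34, q=9

34/9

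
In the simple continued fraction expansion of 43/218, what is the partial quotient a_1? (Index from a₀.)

5

43 = 0·218 + 43   →  a_0 = 0
218 = 5·43 + 3   →  a_1 = 5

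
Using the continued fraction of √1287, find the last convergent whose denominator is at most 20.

√1287 = [35; 1, 6, 1, 70, …] (period length 4).
Convergents:
  p_0/q_0 = 35/1
  p_1/q_1 = 36/1
  p_2/q_2 = 251/7
  p_3/q_3 = 287/8
  p_4/q_4 = 20341/567
q_3 = 8 ≤ 20 < 567 = q_4, so the answer is 287/8.

287/8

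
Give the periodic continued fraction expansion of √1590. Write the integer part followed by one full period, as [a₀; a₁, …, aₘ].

[39; 1, 6, 1, 78]

a₀ = ⌊√1590⌋ = 39.
With m₀=0, d₀=1 and mₖ₊₁ = dₖaₖ − mₖ, dₖ₊₁ = (n − mₖ₊₁²)/dₖ, aₖ₊₁ = ⌊(a₀+mₖ₊₁)/dₖ₊₁⌋:
  k=1: m=39, d=69, a=1
  k=2: m=30, d=10, a=6
  k=3: m=30, d=69, a=1
  k=4: m=39, d=1, a=78
d=1 and a=2a₀=78 at k=4, so the next step gives (m, d) = (39, 69) again — its k=1 value — and the period has length 4.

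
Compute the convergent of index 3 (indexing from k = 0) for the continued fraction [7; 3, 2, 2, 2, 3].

Using pₖ = aₖpₖ₋₁ + pₖ₋₂, qₖ = aₖqₖ₋₁ + qₖ₋₂ (with p₋₁=1, p₋₂=0, q₋₁=0, q₋₂=1):
  k=0: a=7, p=7, q=1
  k=1: a=3, p=22, q=3
  k=2: a=2, p=51, q=7
  k=3: a=2, p=124, q=17

124/17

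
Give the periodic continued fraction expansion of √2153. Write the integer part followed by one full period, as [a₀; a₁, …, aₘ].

a₀ = ⌊√2153⌋ = 46.
With m₀=0, d₀=1 and mₖ₊₁ = dₖaₖ − mₖ, dₖ₊₁ = (n − mₖ₊₁²)/dₖ, aₖ₊₁ = ⌊(a₀+mₖ₊₁)/dₖ₊₁⌋:
  k=1: m=46, d=37, a=2
  k=2: m=28, d=37, a=2
  k=3: m=46, d=1, a=92
d=1 and a=2a₀=92 at k=3, so the next step gives (m, d) = (46, 37) again — its k=1 value — and the period has length 3.

[46; 2, 2, 92]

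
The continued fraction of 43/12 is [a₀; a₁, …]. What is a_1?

1

43 = 3·12 + 7   →  a_0 = 3
12 = 1·7 + 5   →  a_1 = 1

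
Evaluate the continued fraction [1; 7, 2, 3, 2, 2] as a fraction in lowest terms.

Using pₖ = aₖpₖ₋₁ + pₖ₋₂ and qₖ = aₖqₖ₋₁ + qₖ₋₂:
  k=0: a=1, p=1, q=1
  k=1: a=7, p=8, q=7
  k=2: a=2, p=17, q=15
  k=3: a=3, p=59, q=52
  k=4: a=2, p=135, q=119
  k=5: a=2, p=329, q=290

329/290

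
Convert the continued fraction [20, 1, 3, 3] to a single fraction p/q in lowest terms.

Using pₖ = aₖpₖ₋₁ + pₖ₋₂ and qₖ = aₖqₖ₋₁ + qₖ₋₂:
  k=0: a=20, p=20, q=1
  k=1: a=1, p=21, q=1
  k=2: a=3, p=83, q=4
  k=3: a=3, p=270, q=13

270/13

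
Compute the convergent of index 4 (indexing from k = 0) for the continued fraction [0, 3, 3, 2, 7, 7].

52/171

Using pₖ = aₖpₖ₋₁ + pₖ₋₂, qₖ = aₖqₖ₋₁ + qₖ₋₂ (with p₋₁=1, p₋₂=0, q₋₁=0, q₋₂=1):
  k=0: a=0, p=0, q=1
  k=1: a=3, p=1, q=3
  k=2: a=3, p=3, q=10
  k=3: a=2, p=7, q=23
  k=4: a=7, p=52, q=171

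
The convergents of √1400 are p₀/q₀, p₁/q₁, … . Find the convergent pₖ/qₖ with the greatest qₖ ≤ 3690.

67275/1798

√1400 = [37; 2, 2, 2, 74, …] (period length 4).
Convergents:
  p_0/q_0 = 37/1
  p_1/q_1 = 75/2
  p_2/q_2 = 187/5
  p_3/q_3 = 449/12
  p_4/q_4 = 33413/893
  p_5/q_5 = 67275/1798
  p_6/q_6 = 167963/4489
q_5 = 1798 ≤ 3690 < 4489 = q_6, so the answer is 67275/1798.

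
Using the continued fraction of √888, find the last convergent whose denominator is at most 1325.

√888 = [29; 1, 3, 1, 58, …] (period length 4).
Convergents:
  p_0/q_0 = 29/1
  p_1/q_1 = 30/1
  p_2/q_2 = 119/4
  p_3/q_3 = 149/5
  p_4/q_4 = 8761/294
  p_5/q_5 = 8910/299
  p_6/q_6 = 35491/1191
  p_7/q_7 = 44401/1490
q_6 = 1191 ≤ 1325 < 1490 = q_7, so the answer is 35491/1191.

35491/1191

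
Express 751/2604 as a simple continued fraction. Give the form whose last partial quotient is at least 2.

[0; 3, 2, 7, 6, 8]

751 = 0·2604 + 751
2604 = 3·751 + 351
751 = 2·351 + 49
351 = 7·49 + 8
49 = 6·8 + 1
8 = 8·1 + 0  (stop)
So 751/2604 = [0; 3, 2, 7, 6, 8].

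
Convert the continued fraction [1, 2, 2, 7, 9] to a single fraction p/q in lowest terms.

475/338

Using pₖ = aₖpₖ₋₁ + pₖ₋₂ and qₖ = aₖqₖ₋₁ + qₖ₋₂:
  k=0: a=1, p=1, q=1
  k=1: a=2, p=3, q=2
  k=2: a=2, p=7, q=5
  k=3: a=7, p=52, q=37
  k=4: a=9, p=475, q=338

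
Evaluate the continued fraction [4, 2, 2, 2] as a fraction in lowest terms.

Using pₖ = aₖpₖ₋₁ + pₖ₋₂ and qₖ = aₖqₖ₋₁ + qₖ₋₂:
  k=0: a=4, p=4, q=1
  k=1: a=2, p=9, q=2
  k=2: a=2, p=22, q=5
  k=3: a=2, p=53, q=12

53/12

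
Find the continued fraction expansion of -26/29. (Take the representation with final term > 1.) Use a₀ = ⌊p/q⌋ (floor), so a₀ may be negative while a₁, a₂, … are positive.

-26 = -1×29 + 3
29 = 9×3 + 2
3 = 1×2 + 1
2 = 2×1 + 0  (stop)
So -26/29 = [-1; 9, 1, 2].

[-1; 9, 1, 2]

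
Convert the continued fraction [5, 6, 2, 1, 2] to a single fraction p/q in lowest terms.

Fold from the inside: start with 2/1.
  1 + 1/2 = 3/2
  2 + 2/3 = 8/3
  6 + 3/8 = 51/8
  5 + 8/51 = 263/51

263/51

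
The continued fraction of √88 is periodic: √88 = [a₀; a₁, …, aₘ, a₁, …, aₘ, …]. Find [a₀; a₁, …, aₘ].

[9; 2, 1, 1, 1, 2, 18]

a₀ = ⌊√88⌋ = 9.
With m₀=0, d₀=1 and mₖ₊₁ = dₖaₖ − mₖ, dₖ₊₁ = (n − mₖ₊₁²)/dₖ, aₖ₊₁ = ⌊(a₀+mₖ₊₁)/dₖ₊₁⌋:
  k=1: m=9, d=7, a=2
  k=2: m=5, d=9, a=1
  k=3: m=4, d=8, a=1
  k=4: m=4, d=9, a=1
  k=5: m=5, d=7, a=2
  k=6: m=9, d=1, a=18
d=1 and a=2a₀=18 at k=6, so the next step gives (m, d) = (9, 7) again — its k=1 value — and the period has length 6.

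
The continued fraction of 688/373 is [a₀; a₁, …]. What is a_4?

688 = 1·373 + 315   →  a_0 = 1
373 = 1·315 + 58   →  a_1 = 1
315 = 5·58 + 25   →  a_2 = 5
58 = 2·25 + 8   →  a_3 = 2
25 = 3·8 + 1   →  a_4 = 3

3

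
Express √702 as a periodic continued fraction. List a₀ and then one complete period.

a₀ = ⌊√702⌋ = 26.
With m₀=0, d₀=1 and mₖ₊₁ = dₖaₖ − mₖ, dₖ₊₁ = (n − mₖ₊₁²)/dₖ, aₖ₊₁ = ⌊(a₀+mₖ₊₁)/dₖ₊₁⌋:
  k=1: m=26, d=26, a=2
  k=2: m=26, d=1, a=52
d=1 and a=2a₀=52 at k=2, so the next step gives (m, d) = (26, 26) again — its k=1 value — and the period has length 2.

[26; 2, 52]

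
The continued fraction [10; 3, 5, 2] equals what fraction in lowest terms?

361/35

Fold from the inside: start with 2/1.
  5 + 1/2 = 11/2
  3 + 2/11 = 35/11
  10 + 11/35 = 361/35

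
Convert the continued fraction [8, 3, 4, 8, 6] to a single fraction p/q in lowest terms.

5442/655

Using pₖ = aₖpₖ₋₁ + pₖ₋₂ and qₖ = aₖqₖ₋₁ + qₖ₋₂:
  k=0: a=8, p=8, q=1
  k=1: a=3, p=25, q=3
  k=2: a=4, p=108, q=13
  k=3: a=8, p=889, q=107
  k=4: a=6, p=5442, q=655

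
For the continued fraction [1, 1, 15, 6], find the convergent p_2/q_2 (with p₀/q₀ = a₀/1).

Using pₖ = aₖpₖ₋₁ + pₖ₋₂, qₖ = aₖqₖ₋₁ + qₖ₋₂ (with p₋₁=1, p₋₂=0, q₋₁=0, q₋₂=1):
  k=0: a=1, p=1, q=1
  k=1: a=1, p=2, q=1
  k=2: a=15, p=31, q=16

31/16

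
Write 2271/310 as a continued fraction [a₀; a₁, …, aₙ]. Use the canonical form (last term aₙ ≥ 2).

2271 = 7·310 + 101
310 = 3·101 + 7
101 = 14·7 + 3
7 = 2·3 + 1
3 = 3·1 + 0  (stop)
So 2271/310 = [7; 3, 14, 2, 3].

[7; 3, 14, 2, 3]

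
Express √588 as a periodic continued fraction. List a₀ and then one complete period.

[24; 4, 48]

a₀ = ⌊√588⌋ = 24.
With m₀=0, d₀=1 and mₖ₊₁ = dₖaₖ − mₖ, dₖ₊₁ = (n − mₖ₊₁²)/dₖ, aₖ₊₁ = ⌊(a₀+mₖ₊₁)/dₖ₊₁⌋:
  k=1: m=24, d=12, a=4
  k=2: m=24, d=1, a=48
d=1 and a=2a₀=48 at k=2, so the next step gives (m, d) = (24, 12) again — its k=1 value — and the period has length 2.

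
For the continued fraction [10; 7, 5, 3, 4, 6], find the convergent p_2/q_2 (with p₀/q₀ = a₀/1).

365/36

Using pₖ = aₖpₖ₋₁ + pₖ₋₂, qₖ = aₖqₖ₋₁ + qₖ₋₂ (with p₋₁=1, p₋₂=0, q₋₁=0, q₋₂=1):
  k=0: a=10, p=10, q=1
  k=1: a=7, p=71, q=7
  k=2: a=5, p=365, q=36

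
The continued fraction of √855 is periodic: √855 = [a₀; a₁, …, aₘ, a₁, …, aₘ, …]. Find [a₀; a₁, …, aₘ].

a₀ = ⌊√855⌋ = 29.
With m₀=0, d₀=1 and mₖ₊₁ = dₖaₖ − mₖ, dₖ₊₁ = (n − mₖ₊₁²)/dₖ, aₖ₊₁ = ⌊(a₀+mₖ₊₁)/dₖ₊₁⌋:
  k=1: m=29, d=14, a=4
  k=2: m=27, d=9, a=6
  k=3: m=27, d=14, a=4
  k=4: m=29, d=1, a=58
d=1 and a=2a₀=58 at k=4, so the next step gives (m, d) = (29, 14) again — its k=1 value — and the period has length 4.

[29; 4, 6, 4, 58]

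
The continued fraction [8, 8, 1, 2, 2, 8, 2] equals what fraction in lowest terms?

Using pₖ = aₖpₖ₋₁ + pₖ₋₂ and qₖ = aₖqₖ₋₁ + qₖ₋₂:
  k=0: a=8, p=8, q=1
  k=1: a=8, p=65, q=8
  k=2: a=1, p=73, q=9
  k=3: a=2, p=211, q=26
  k=4: a=2, p=495, q=61
  k=5: a=8, p=4171, q=514
  k=6: a=2, p=8837, q=1089

8837/1089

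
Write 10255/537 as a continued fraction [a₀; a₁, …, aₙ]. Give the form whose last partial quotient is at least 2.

[19; 10, 3, 17]

10255 = 19*537 + 52
537 = 10*52 + 17
52 = 3*17 + 1
17 = 17*1 + 0  (stop)
So 10255/537 = [19; 10, 3, 17].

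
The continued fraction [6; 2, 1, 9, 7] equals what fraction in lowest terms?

1307/206

Fold from the inside: start with 7/1.
  9 + 1/7 = 64/7
  1 + 7/64 = 71/64
  2 + 64/71 = 206/71
  6 + 71/206 = 1307/206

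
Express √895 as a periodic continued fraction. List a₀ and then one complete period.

a₀ = ⌊√895⌋ = 29.
With m₀=0, d₀=1 and mₖ₊₁ = dₖaₖ − mₖ, dₖ₊₁ = (n − mₖ₊₁²)/dₖ, aₖ₊₁ = ⌊(a₀+mₖ₊₁)/dₖ₊₁⌋:
  k=1: m=29, d=54, a=1
  k=2: m=25, d=5, a=10
  k=3: m=25, d=54, a=1
  k=4: m=29, d=1, a=58
d=1 and a=2a₀=58 at k=4, so the next step gives (m, d) = (29, 54) again — its k=1 value — and the period has length 4.

[29; 1, 10, 1, 58]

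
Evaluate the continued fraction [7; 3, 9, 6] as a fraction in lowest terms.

1252/171

Using pₖ = aₖpₖ₋₁ + pₖ₋₂ and qₖ = aₖqₖ₋₁ + qₖ₋₂:
  k=0: a=7, p=7, q=1
  k=1: a=3, p=22, q=3
  k=2: a=9, p=205, q=28
  k=3: a=6, p=1252, q=171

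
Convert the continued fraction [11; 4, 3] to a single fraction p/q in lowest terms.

Using pₖ = aₖpₖ₋₁ + pₖ₋₂ and qₖ = aₖqₖ₋₁ + qₖ₋₂:
  k=0: a=11, p=11, q=1
  k=1: a=4, p=45, q=4
  k=2: a=3, p=146, q=13

146/13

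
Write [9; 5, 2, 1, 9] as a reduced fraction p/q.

Fold from the inside: start with 9/1.
  1 + 1/9 = 10/9
  2 + 9/10 = 29/10
  5 + 10/29 = 155/29
  9 + 29/155 = 1424/155

1424/155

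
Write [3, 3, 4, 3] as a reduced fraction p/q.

139/42

Fold from the inside: start with 3/1.
  4 + 1/3 = 13/3
  3 + 3/13 = 42/13
  3 + 13/42 = 139/42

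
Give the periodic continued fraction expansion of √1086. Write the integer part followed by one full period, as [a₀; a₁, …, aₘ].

a₀ = ⌊√1086⌋ = 32.
With m₀=0, d₀=1 and mₖ₊₁ = dₖaₖ − mₖ, dₖ₊₁ = (n − mₖ₊₁²)/dₖ, aₖ₊₁ = ⌊(a₀+mₖ₊₁)/dₖ₊₁⌋:
  k=1: m=32, d=62, a=1
  k=2: m=30, d=3, a=20
  k=3: m=30, d=62, a=1
  k=4: m=32, d=1, a=64
d=1 and a=2a₀=64 at k=4, so the next step gives (m, d) = (32, 62) again — its k=1 value — and the period has length 4.

[32; 1, 20, 1, 64]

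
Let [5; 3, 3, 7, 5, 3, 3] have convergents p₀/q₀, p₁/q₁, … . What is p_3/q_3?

Using pₖ = aₖpₖ₋₁ + pₖ₋₂, qₖ = aₖqₖ₋₁ + qₖ₋₂ (with p₋₁=1, p₋₂=0, q₋₁=0, q₋₂=1):
  k=0: a=5, p=5, q=1
  k=1: a=3, p=16, q=3
  k=2: a=3, p=53, q=10
  k=3: a=7, p=387, q=73

387/73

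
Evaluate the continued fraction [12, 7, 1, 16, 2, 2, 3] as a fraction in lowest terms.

28508/2351

Fold from the inside: start with 3/1.
  2 + 1/3 = 7/3
  2 + 3/7 = 17/7
  16 + 7/17 = 279/17
  1 + 17/279 = 296/279
  7 + 279/296 = 2351/296
  12 + 296/2351 = 28508/2351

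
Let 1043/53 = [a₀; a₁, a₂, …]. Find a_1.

1

1043 = 19·53 + 36   →  a_0 = 19
53 = 1·36 + 17   →  a_1 = 1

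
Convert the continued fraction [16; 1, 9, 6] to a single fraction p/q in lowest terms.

Fold from the inside: start with 6/1.
  9 + 1/6 = 55/6
  1 + 6/55 = 61/55
  16 + 55/61 = 1031/61

1031/61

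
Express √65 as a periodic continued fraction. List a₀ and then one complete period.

[8; 16]

a₀ = ⌊√65⌋ = 8.
With m₀=0, d₀=1 and mₖ₊₁ = dₖaₖ − mₖ, dₖ₊₁ = (n − mₖ₊₁²)/dₖ, aₖ₊₁ = ⌊(a₀+mₖ₊₁)/dₖ₊₁⌋:
  k=1: m=8, d=1, a=16
d=1 and a=2a₀=16 at k=1, so the next step gives (m, d) = (8, 1) again — its k=1 value — and the period has length 1.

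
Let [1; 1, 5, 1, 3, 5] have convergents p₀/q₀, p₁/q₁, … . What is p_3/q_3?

Using pₖ = aₖpₖ₋₁ + pₖ₋₂, qₖ = aₖqₖ₋₁ + qₖ₋₂ (with p₋₁=1, p₋₂=0, q₋₁=0, q₋₂=1):
  k=0: a=1, p=1, q=1
  k=1: a=1, p=2, q=1
  k=2: a=5, p=11, q=6
  k=3: a=1, p=13, q=7

13/7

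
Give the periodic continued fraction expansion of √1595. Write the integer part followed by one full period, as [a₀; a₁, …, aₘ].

a₀ = ⌊√1595⌋ = 39.
With m₀=0, d₀=1 and mₖ₊₁ = dₖaₖ − mₖ, dₖ₊₁ = (n − mₖ₊₁²)/dₖ, aₖ₊₁ = ⌊(a₀+mₖ₊₁)/dₖ₊₁⌋:
  k=1: m=39, d=74, a=1
  k=2: m=35, d=5, a=14
  k=3: m=35, d=74, a=1
  k=4: m=39, d=1, a=78
d=1 and a=2a₀=78 at k=4, so the next step gives (m, d) = (39, 74) again — its k=1 value — and the period has length 4.

[39; 1, 14, 1, 78]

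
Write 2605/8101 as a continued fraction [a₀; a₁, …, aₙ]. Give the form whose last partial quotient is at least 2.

[0; 3, 9, 9, 4, 2, 3]

2605 = 0×8101 + 2605
8101 = 3×2605 + 286
2605 = 9×286 + 31
286 = 9×31 + 7
31 = 4×7 + 3
7 = 2×3 + 1
3 = 3×1 + 0  (stop)
So 2605/8101 = [0; 3, 9, 9, 4, 2, 3].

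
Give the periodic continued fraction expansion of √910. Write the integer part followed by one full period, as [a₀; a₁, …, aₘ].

[30; 6, 60]

a₀ = ⌊√910⌋ = 30.
With m₀=0, d₀=1 and mₖ₊₁ = dₖaₖ − mₖ, dₖ₊₁ = (n − mₖ₊₁²)/dₖ, aₖ₊₁ = ⌊(a₀+mₖ₊₁)/dₖ₊₁⌋:
  k=1: m=30, d=10, a=6
  k=2: m=30, d=1, a=60
d=1 and a=2a₀=60 at k=2, so the next step gives (m, d) = (30, 10) again — its k=1 value — and the period has length 2.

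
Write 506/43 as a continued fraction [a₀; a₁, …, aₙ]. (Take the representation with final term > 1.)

506 = 11·43 + 33
43 = 1·33 + 10
33 = 3·10 + 3
10 = 3·3 + 1
3 = 3·1 + 0  (stop)
So 506/43 = [11; 1, 3, 3, 3].

[11; 1, 3, 3, 3]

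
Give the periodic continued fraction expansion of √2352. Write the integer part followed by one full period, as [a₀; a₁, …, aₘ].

[48; 2, 96]

a₀ = ⌊√2352⌋ = 48.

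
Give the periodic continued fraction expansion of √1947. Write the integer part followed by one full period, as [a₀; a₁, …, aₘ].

[44; 8, 88]

a₀ = ⌊√1947⌋ = 44.
With m₀=0, d₀=1 and mₖ₊₁ = dₖaₖ − mₖ, dₖ₊₁ = (n − mₖ₊₁²)/dₖ, aₖ₊₁ = ⌊(a₀+mₖ₊₁)/dₖ₊₁⌋:
  k=1: m=44, d=11, a=8
  k=2: m=44, d=1, a=88
d=1 and a=2a₀=88 at k=2, so the next step gives (m, d) = (44, 11) again — its k=1 value — and the period has length 2.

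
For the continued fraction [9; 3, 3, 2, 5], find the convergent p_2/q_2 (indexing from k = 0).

93/10

Using pₖ = aₖpₖ₋₁ + pₖ₋₂, qₖ = aₖqₖ₋₁ + qₖ₋₂ (with p₋₁=1, p₋₂=0, q₋₁=0, q₋₂=1):
  k=0: a=9, p=9, q=1
  k=1: a=3, p=28, q=3
  k=2: a=3, p=93, q=10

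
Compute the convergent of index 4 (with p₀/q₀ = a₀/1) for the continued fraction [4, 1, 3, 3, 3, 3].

Using pₖ = aₖpₖ₋₁ + pₖ₋₂, qₖ = aₖqₖ₋₁ + qₖ₋₂ (with p₋₁=1, p₋₂=0, q₋₁=0, q₋₂=1):
  k=0: a=4, p=4, q=1
  k=1: a=1, p=5, q=1
  k=2: a=3, p=19, q=4
  k=3: a=3, p=62, q=13
  k=4: a=3, p=205, q=43

205/43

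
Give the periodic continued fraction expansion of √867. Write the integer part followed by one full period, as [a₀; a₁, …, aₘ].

[29; 2, 4, 29, 4, 2, 58]

a₀ = ⌊√867⌋ = 29.
With m₀=0, d₀=1 and mₖ₊₁ = dₖaₖ − mₖ, dₖ₊₁ = (n − mₖ₊₁²)/dₖ, aₖ₊₁ = ⌊(a₀+mₖ₊₁)/dₖ₊₁⌋:
  k=1: m=29, d=26, a=2
  k=2: m=23, d=13, a=4
  k=3: m=29, d=2, a=29
  k=4: m=29, d=13, a=4
  k=5: m=23, d=26, a=2
  k=6: m=29, d=1, a=58
d=1 and a=2a₀=58 at k=6, so the next step gives (m, d) = (29, 26) again — its k=1 value — and the period has length 6.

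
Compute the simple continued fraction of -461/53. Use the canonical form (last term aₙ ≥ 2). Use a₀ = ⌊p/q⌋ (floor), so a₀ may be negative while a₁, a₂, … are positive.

[-9; 3, 3, 5]

-461 = -9*53 + 16
53 = 3*16 + 5
16 = 3*5 + 1
5 = 5*1 + 0  (stop)
So -461/53 = [-9; 3, 3, 5].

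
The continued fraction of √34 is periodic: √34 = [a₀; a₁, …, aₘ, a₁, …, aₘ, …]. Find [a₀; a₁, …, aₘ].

a₀ = ⌊√34⌋ = 5.
With m₀=0, d₀=1 and mₖ₊₁ = dₖaₖ − mₖ, dₖ₊₁ = (n − mₖ₊₁²)/dₖ, aₖ₊₁ = ⌊(a₀+mₖ₊₁)/dₖ₊₁⌋:
  k=1: m=5, d=9, a=1
  k=2: m=4, d=2, a=4
  k=3: m=4, d=9, a=1
  k=4: m=5, d=1, a=10
d=1 and a=2a₀=10 at k=4, so the next step gives (m, d) = (5, 9) again — its k=1 value — and the period has length 4.

[5; 1, 4, 1, 10]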